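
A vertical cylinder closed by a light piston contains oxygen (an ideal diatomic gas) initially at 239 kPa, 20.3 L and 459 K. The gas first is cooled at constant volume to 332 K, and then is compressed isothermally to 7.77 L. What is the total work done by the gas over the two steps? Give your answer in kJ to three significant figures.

Step 1 (isochoric): W = 0 (constant volume).
After step 1: P = 172.9 kPa (V unchanged).
Step 2 (isothermal): W = P₁V₁ ln(V₂/V₁) = (3509) ln(7.77/20.3) = -3370 J.
W_total = 0 − 3370 = -3370 J.

W_total ≈ -3.37 kJ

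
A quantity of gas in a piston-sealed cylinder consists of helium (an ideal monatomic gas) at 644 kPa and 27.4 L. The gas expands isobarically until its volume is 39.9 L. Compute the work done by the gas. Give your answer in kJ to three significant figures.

W ≈ 8.05 kJ

Isobaric: W = P ΔV.
W = (644 kPa)(39.9 − 27.4 L) = (644)(12.5) = 8050 J.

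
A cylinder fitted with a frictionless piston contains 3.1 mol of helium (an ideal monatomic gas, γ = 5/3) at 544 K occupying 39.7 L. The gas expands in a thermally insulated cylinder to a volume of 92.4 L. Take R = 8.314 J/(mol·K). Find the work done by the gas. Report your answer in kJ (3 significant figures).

Adiabatic: TV^(γ−1) = const with γ = 5/3.
T₂ = T₁ (V₁/V₂)^(γ−1) = 544 × (39.7/92.4)^0.667 = 544 × 0.5694 = 309.7 K.
W_by = nCᵥ(T₁ − T₂) = (3.1)(12.47)(544 − 309.7) = 9056 J.

W ≈ 9.06 kJ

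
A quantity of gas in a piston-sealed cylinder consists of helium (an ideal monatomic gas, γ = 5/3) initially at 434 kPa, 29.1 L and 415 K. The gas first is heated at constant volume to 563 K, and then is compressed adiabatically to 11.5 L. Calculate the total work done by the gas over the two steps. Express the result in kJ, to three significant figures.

W_total ≈ -22.0 kJ

Step 1 (isochoric): W = 0 (constant volume).
After step 1: P = 588.8 kPa (V unchanged).
Step 2 (adiabatic): W = (P₁V₁ − P₂V₂)/(γ−1) = (17133 − 31816)/0.667 = -22023 J.
W_total = 0 − 22023 = -22023 J.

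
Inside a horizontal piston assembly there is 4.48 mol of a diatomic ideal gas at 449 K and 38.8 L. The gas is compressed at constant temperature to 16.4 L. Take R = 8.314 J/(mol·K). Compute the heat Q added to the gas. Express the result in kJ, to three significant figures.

Q ≈ -14.4 kJ

Isothermal ⇒ ΔU = 0, so Q = W = nRT ln(V₂/V₁).
Q = (4.48)(8.314)(449) ln(16.4/38.8) = 16724 × -0.8611 = -14401 J.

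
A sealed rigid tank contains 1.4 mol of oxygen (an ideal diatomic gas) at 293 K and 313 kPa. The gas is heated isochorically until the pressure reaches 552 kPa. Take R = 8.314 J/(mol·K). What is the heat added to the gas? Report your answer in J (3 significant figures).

Q ≈ 6510 J

Constant volume ⇒ W = 0, so Q = ΔU = nCᵥΔT with Cᵥ = 5R/2 = 20.79 J/(mol·K).
At constant V, T₂/T₁ = P₂/P₁ ⇒ ΔT = T₁(P₂/P₁ − 1) = 293·(552/313 − 1) = 223.7 K.
ΔU = (1.4)(20.79)(223.7) = 6510 J.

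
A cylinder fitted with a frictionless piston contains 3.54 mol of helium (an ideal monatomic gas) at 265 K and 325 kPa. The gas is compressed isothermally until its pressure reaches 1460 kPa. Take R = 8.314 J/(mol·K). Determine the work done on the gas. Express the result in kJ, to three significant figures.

W ≈ 11.7 kJ

Isothermal process: W = nRT ln(V₂/V₁) = nRT ln(P₁/P₂).
W = (3.54)(8.314)(265) × ln(325/1460)
  = 7799 × ln(0.2226) = 7799 × -1.502
W_by_gas = -11718 J; work on gas = −W_by = 11718 J.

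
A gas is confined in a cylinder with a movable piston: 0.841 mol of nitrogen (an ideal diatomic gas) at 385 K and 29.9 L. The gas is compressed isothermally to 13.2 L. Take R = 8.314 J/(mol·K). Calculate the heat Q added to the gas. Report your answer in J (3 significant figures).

Q ≈ -2200 J

Isothermal ⇒ ΔU = 0, so Q = W = nRT ln(V₂/V₁).
Q = (0.841)(8.314)(385) ln(13.2/29.9) = 2692 × -0.8176 = -2201 J.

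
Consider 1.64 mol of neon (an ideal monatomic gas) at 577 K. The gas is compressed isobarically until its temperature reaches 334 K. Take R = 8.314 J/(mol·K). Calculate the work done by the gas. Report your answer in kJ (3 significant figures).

W ≈ -3.31 kJ

Isobaric: W = P ΔV = nR ΔT.
W = (1.64)(8.314)(334 − 577) = -3313 J.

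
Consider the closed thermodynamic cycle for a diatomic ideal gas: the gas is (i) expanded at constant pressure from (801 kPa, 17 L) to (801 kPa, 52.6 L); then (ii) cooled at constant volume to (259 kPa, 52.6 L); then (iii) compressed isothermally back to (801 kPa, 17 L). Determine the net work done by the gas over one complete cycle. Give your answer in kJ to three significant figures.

Leg (i): W = PΔV = (801)(52.6 − 17) = 28516 J.
Leg (ii): W = 0.
Leg (iii): W = PᵢVᵢ ln(V_f/Vᵢ) = (13623) ln(17/52.6) = -15388 J.
W_net = 28516 − 15388 = 13128 J.

W_net ≈ 13.1 kJ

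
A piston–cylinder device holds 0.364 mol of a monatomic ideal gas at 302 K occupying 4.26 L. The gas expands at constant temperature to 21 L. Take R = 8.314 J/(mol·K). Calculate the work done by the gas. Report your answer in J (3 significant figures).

Isothermal: W = nRT ln(V₂/V₁).
W = (0.364)(8.314)(302) × ln(21/4.26)
  = 913.9 × 1.595
W_by_gas = 1458 J.

W ≈ 1460 J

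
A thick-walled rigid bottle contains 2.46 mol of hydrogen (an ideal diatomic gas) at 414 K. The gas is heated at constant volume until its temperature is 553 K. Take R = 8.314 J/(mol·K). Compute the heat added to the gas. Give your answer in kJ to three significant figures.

Constant volume ⇒ W = 0, so Q = ΔU = nCᵥΔT with Cᵥ = 5R/2 = 20.79 J/(mol·K).
ΔU = (2.46)(20.79)(553 − 414) = 7107 J.

Q ≈ 7.11 kJ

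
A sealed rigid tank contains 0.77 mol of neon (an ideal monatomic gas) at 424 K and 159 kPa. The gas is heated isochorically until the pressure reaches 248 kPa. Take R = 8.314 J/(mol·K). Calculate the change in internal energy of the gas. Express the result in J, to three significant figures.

ΔU ≈ 2280 J

Constant volume ⇒ W = 0, so Q = ΔU = nCᵥΔT with Cᵥ = 3R/2 = 12.47 J/(mol·K).
At constant V, T₂/T₁ = P₂/P₁ ⇒ ΔT = T₁(P₂/P₁ − 1) = 424·(248/159 − 1) = 237.3 K.
ΔU = (0.77)(12.47)(237.3) = 2279 J.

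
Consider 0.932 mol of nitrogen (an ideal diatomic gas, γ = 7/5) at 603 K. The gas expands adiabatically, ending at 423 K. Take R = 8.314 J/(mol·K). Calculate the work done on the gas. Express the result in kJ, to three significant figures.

W ≈ -3.49 kJ

Adiabatic ⇒ Q = 0, so W_by = −ΔU = nCᵥ(T₁ − T₂).
Cᵥ = 5R/2 = 20.79 J/(mol·K).
W = (0.932)(20.79)(603 − 423) = 3487 J.
Work on gas = −W_by = -3487 J.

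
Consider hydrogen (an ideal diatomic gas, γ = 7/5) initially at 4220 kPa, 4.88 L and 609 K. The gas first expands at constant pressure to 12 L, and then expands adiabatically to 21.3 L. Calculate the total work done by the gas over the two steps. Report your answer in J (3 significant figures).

Step 1 (isobaric): W = PΔV = (4220 kPa)(12 − 4.88 L) = 30046 J.
After step 1: P = 4220 kPa, V = 12 L, T = 1498 K.
Step 2 (adiabatic): W = (P₁V₁ − P₂V₂)/(γ−1) = (50640 − 40254)/0.4 = 25964 J.
W_total = 30046 + 25964 = 56010 J.

W_total ≈ 56000 J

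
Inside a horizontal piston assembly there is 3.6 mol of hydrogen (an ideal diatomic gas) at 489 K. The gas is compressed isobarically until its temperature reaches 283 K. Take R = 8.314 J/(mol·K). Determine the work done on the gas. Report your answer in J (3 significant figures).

Isobaric: W = P ΔV = nR ΔT.
W = (3.6)(8.314)(283 − 489) = -6166 J.
Work on gas = −W_by = 6166 J.

W ≈ 6170 J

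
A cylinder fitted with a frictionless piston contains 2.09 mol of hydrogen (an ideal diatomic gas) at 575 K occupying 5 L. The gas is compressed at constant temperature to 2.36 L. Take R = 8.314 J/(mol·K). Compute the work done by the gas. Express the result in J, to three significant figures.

Isothermal: W = nRT ln(V₂/V₁).
W = (2.09)(8.314)(575) × ln(2.36/5)
  = 9991 × -0.7508
W_by_gas = -7501 J.

W ≈ -7500 J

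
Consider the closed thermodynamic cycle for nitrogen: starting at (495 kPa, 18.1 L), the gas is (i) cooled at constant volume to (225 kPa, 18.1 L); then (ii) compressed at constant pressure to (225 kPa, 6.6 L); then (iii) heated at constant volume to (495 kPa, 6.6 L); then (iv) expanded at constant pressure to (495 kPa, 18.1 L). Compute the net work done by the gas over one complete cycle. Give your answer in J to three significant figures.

W_net ≈ 3110 J

Constant-volume legs do no work.
W(ii) = (225)(6.6 − 18.1) = -2588 J; W(iv) = (495)(18.1 − 6.6) = 5693 J.
W_net = -2588 + 5693 = 3105 J (the clockwise enclosed area).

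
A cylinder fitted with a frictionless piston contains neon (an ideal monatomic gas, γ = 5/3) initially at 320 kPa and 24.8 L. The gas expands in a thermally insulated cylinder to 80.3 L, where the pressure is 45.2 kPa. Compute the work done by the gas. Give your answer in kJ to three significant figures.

Adiabatic: W = (P₁V₁ − P₂V₂)/(γ − 1) with γ = 5/3.
P₁V₁ = 7936 J, P₂V₂ = 3630 J.
W = (7936 − 3630) / 0.6667 = 6460 J.

W ≈ 6.46 kJ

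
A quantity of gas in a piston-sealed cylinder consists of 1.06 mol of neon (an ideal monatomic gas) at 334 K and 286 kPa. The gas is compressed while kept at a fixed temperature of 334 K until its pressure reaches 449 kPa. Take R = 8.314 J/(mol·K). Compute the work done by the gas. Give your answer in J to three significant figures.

W ≈ -1330 J

Isothermal process: W = nRT ln(V₂/V₁) = nRT ln(P₁/P₂).
W = (1.06)(8.314)(334) × ln(286/449)
  = 2943 × ln(0.637) = 2943 × -0.451
W_by_gas = -1328 J.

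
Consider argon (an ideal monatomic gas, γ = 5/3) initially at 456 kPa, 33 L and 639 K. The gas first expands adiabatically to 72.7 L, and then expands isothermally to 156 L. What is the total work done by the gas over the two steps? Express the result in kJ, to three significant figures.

Step 1 (adiabatic): W = (P₁V₁ − P₂V₂)/(γ−1) = (15048 − 8888)/0.667 = 9240 J.
After step 1: P = 122.3 kPa, V = 72.7 L, T = 377.4 K.
Step 2 (isothermal): W = P₁V₁ ln(V₂/V₁) = (8888) ln(156/72.7) = 6786 J.
W_total = 9240 + 6786 = 16026 J.

W_total ≈ 16.0 kJ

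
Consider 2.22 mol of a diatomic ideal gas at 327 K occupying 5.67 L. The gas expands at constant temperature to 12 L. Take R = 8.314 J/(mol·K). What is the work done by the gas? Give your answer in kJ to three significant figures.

W ≈ 4.52 kJ

Isothermal: W = nRT ln(V₂/V₁).
W = (2.22)(8.314)(327) × ln(12/5.67)
  = 6035 × 0.7497
W_by_gas = 4525 J.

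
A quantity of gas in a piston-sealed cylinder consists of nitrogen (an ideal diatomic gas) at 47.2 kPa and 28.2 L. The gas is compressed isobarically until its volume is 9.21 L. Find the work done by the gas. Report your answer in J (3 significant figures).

Isobaric: W = P ΔV.
W = (47.2 kPa)(9.21 − 28.2 L) = (47.2)(-18.99) = -896.3 J.

W ≈ -896 J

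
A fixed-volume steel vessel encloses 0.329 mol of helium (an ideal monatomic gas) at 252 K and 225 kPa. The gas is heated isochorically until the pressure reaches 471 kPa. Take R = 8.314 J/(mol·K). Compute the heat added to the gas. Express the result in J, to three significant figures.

Q ≈ 1130 J

Constant volume ⇒ W = 0, so Q = ΔU = nCᵥΔT with Cᵥ = 3R/2 = 12.47 J/(mol·K).
At constant V, T₂/T₁ = P₂/P₁ ⇒ ΔT = T₁(P₂/P₁ − 1) = 252·(471/225 − 1) = 275.5 K.
ΔU = (0.329)(12.47)(275.5) = 1130 J.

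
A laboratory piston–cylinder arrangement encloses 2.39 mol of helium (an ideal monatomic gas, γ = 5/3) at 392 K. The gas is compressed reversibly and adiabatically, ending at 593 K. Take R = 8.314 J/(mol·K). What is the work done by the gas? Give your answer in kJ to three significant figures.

Adiabatic ⇒ Q = 0, so W_by = −ΔU = nCᵥ(T₁ − T₂).
Cᵥ = 3R/2 = 12.47 J/(mol·K).
W = (2.39)(12.47)(392 − 593) = -5991 J.

W ≈ -5.99 kJ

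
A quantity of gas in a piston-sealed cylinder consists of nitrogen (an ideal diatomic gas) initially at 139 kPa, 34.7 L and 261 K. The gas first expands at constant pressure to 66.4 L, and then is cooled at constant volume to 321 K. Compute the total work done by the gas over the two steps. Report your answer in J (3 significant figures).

Step 1 (isobaric): W = PΔV = (139 kPa)(66.4 − 34.7 L) = 4406 J.
Step 2 (isochoric): W = 0 (constant volume).
W_total = 4406 + 0 = 4406 J.

W_total ≈ 4410 J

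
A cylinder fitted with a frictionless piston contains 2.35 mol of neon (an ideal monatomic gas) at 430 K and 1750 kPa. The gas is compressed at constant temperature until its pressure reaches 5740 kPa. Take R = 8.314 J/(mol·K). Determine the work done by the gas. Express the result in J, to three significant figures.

W ≈ -9980 J

Isothermal process: W = nRT ln(V₂/V₁) = nRT ln(P₁/P₂).
W = (2.35)(8.314)(430) × ln(1750/5740)
  = 8401 × ln(0.3049) = 8401 × -1.188
W_by_gas = -9979 J.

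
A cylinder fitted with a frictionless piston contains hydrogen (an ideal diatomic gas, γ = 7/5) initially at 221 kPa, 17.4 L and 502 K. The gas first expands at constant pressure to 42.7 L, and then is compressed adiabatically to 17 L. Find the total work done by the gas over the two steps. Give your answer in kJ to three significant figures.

Step 1 (isobaric): W = PΔV = (221 kPa)(42.7 − 17.4 L) = 5591 J.
After step 1: P = 221 kPa, V = 42.7 L, T = 1232 K.
Step 2 (adiabatic): W = (P₁V₁ − P₂V₂)/(γ−1) = (9437 − 13640)/0.4 = -10508 J.
W_total = 5591 − 10508 = -4917 J.

W_total ≈ -4.92 kJ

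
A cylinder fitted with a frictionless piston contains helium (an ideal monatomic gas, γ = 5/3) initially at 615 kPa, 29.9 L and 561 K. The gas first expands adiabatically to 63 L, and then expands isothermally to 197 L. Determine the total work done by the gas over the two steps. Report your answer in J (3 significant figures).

W_total ≈ 23600 J

Step 1 (adiabatic): W = (P₁V₁ − P₂V₂)/(γ−1) = (18388 − 11188)/0.667 = 10800 J.
After step 1: P = 177.6 kPa, V = 63 L, T = 341.3 K.
Step 2 (isothermal): W = P₁V₁ ln(V₂/V₁) = (11188) ln(197/63) = 12756 J.
W_total = 10800 + 12756 = 23556 J.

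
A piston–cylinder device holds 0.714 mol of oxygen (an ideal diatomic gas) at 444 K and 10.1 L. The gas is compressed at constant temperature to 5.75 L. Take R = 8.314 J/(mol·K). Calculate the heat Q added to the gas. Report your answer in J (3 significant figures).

Isothermal ⇒ ΔU = 0, so Q = W = nRT ln(V₂/V₁).
Q = (0.714)(8.314)(444) ln(5.75/10.1) = 2636 × -0.5633 = -1485 J.

Q ≈ -1480 J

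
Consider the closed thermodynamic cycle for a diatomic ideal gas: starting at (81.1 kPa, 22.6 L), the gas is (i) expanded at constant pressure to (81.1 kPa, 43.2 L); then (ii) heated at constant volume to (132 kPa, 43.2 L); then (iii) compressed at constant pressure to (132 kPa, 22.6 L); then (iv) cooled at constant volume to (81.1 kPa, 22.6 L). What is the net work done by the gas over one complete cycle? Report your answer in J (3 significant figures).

W_net ≈ -1050 J

Constant-volume legs do no work.
W(i) = (81.1)(43.2 − 22.6) = 1671 J; W(iii) = (132)(22.6 − 43.2) = -2719 J.
W_net = 1671 − 2719 = -1049 J (the counter-clockwise enclosed area).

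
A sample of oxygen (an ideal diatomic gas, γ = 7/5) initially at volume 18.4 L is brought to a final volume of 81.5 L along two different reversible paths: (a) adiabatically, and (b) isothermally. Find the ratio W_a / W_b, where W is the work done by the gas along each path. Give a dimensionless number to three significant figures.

W_a / W_b ≈ 0.754

Path (a) adiabatic: W = P₁V₁(1 − (V₁/V₂)^(γ−1))/(γ−1) → W_a/(P₁V₁) = 1.122.
Path (b) isothermal: W = P₁V₁ ln(V₂/V₁) → W_b/(P₁V₁) = 1.488.
W_a / W_b = 1.122 / 1.488 = 0.7536.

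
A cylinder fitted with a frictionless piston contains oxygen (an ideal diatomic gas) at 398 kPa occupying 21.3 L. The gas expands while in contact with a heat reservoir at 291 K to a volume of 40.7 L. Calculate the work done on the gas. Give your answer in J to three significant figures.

W ≈ -5490 J

Isothermal: W = nRT ln(V₂/V₁) = P₁V₁ ln(V₂/V₁).
P₁V₁ = (398 kPa)(21.3 L) = 8477 J.
W = 8477 × ln(40.7/21.3) = 8477 × 0.6475
W_by_gas = 5489 J; work on gas = −W_by = -5489 J.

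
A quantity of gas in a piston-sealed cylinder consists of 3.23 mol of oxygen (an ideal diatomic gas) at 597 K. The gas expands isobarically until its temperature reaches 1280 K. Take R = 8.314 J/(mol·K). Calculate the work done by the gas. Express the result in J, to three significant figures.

W ≈ 18300 J

Isobaric: W = P ΔV = nR ΔT.
W = (3.23)(8.314)(1280 − 597) = 18341 J.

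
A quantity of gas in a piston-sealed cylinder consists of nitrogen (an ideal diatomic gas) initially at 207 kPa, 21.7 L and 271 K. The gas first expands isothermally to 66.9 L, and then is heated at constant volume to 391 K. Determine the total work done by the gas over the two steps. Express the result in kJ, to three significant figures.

W_total ≈ 5.06 kJ

Step 1 (isothermal): W = P₁V₁ ln(V₂/V₁) = (4492) ln(66.9/21.7) = 5057 J.
Step 2 (isochoric): W = 0 (constant volume).
W_total = 5057 + 0 = 5057 J.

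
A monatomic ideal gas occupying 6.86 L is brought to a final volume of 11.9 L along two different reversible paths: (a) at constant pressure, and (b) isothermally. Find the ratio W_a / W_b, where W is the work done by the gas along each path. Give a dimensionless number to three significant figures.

W_a / W_b ≈ 1.33

Path (a) isobaric: W = P₁(V₂ − V₁) → W_a/(P₁V₁) = 0.7347.
Path (b) isothermal: W = P₁V₁ ln(V₂/V₁) → W_b/(P₁V₁) = 0.5508.
W_a / W_b = 0.7347 / 0.5508 = 1.334.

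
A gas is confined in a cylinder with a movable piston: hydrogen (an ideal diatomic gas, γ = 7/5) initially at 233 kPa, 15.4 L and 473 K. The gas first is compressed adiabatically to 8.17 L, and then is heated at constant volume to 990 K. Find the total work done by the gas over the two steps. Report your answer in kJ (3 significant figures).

Step 1 (adiabatic): W = (P₁V₁ − P₂V₂)/(γ−1) = (3588 − 4624)/0.4 = -2589 J.
Step 2 (isochoric): W = 0 (constant volume).
W_total = -2589 + 0 = -2589 J.

W_total ≈ -2.59 kJ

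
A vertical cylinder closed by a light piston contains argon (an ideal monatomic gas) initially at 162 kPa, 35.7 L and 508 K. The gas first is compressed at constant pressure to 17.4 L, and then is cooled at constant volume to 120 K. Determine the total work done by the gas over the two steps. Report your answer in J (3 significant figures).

Step 1 (isobaric): W = PΔV = (162 kPa)(17.4 − 35.7 L) = -2965 J.
Step 2 (isochoric): W = 0 (constant volume).
W_total = -2965 + 0 = -2965 J.

W_total ≈ -2960 J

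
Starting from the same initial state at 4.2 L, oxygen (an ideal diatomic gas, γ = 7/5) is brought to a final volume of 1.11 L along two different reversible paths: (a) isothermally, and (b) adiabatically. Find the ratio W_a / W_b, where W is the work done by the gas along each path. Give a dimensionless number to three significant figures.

Path (a) isothermal: W = P₁V₁ ln(V₂/V₁) → W_a/(P₁V₁) = -1.331.
Path (b) adiabatic: W = P₁V₁(1 − (V₁/V₂)^(γ−1))/(γ−1) → W_b/(P₁V₁) = -1.757.
W_a / W_b = -1.331 / -1.757 = 0.7574.

W_a / W_b ≈ 0.757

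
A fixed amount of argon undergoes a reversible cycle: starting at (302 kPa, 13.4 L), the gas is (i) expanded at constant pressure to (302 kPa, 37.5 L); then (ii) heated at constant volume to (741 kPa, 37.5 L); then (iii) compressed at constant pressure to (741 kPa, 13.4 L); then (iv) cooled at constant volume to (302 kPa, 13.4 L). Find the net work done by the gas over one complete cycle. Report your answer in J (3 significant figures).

Constant-volume legs do no work.
W(i) = (302)(37.5 − 13.4) = 7278 J; W(iii) = (741)(13.4 − 37.5) = -17858 J.
W_net = 7278 − 17858 = -10580 J (the counter-clockwise enclosed area).

W_net ≈ -10600 J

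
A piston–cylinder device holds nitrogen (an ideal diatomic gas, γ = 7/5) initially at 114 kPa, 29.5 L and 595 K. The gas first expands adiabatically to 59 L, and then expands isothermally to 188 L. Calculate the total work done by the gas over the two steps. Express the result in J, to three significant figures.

Step 1 (adiabatic): W = (P₁V₁ − P₂V₂)/(γ−1) = (3363 − 2549)/0.4 = 2036 J.
After step 1: P = 43.2 kPa, V = 59 L, T = 450.9 K.
Step 2 (isothermal): W = P₁V₁ ln(V₂/V₁) = (2549) ln(188/59) = 2954 J.
W_total = 2036 + 2954 = 4989 J.

W_total ≈ 4990 J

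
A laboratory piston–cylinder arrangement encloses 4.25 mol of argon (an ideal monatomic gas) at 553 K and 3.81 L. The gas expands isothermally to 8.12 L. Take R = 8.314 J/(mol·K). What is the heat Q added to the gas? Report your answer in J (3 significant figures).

Q ≈ 14800 J

Isothermal ⇒ ΔU = 0, so Q = W = nRT ln(V₂/V₁).
Q = (4.25)(8.314)(553) ln(8.12/3.81) = 19540 × 0.7567 = 14786 J.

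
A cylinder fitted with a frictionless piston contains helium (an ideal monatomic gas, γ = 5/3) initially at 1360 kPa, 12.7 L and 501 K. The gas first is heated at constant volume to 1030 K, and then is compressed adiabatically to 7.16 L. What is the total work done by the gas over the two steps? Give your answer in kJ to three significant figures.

Step 1 (isochoric): W = 0 (constant volume).
After step 1: P = 2796 kPa (V unchanged).
Step 2 (adiabatic): W = (P₁V₁ − P₂V₂)/(γ−1) = (35509 − 52032)/0.667 = -24784 J.
W_total = 0 − 24784 = -24784 J.

W_total ≈ -24.8 kJ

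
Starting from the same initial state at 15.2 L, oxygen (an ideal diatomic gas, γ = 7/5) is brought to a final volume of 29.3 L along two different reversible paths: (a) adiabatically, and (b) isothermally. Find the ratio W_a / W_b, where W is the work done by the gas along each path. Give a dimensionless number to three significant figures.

W_a / W_b ≈ 0.880

Path (a) adiabatic: W = P₁V₁(1 − (V₁/V₂)^(γ−1))/(γ−1) → W_a/(P₁V₁) = 0.5772.
Path (b) isothermal: W = P₁V₁ ln(V₂/V₁) → W_b/(P₁V₁) = 0.6563.
W_a / W_b = 0.5772 / 0.6563 = 0.8795.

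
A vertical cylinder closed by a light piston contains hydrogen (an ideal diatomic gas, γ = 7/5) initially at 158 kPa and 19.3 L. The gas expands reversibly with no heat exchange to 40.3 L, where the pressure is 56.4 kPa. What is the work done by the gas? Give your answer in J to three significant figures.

Adiabatic: W = (P₁V₁ − P₂V₂)/(γ − 1) with γ = 7/5.
P₁V₁ = 3049 J, P₂V₂ = 2273 J.
W = (3049 − 2273) / 0.4 = 1941 J.

W ≈ 1940 J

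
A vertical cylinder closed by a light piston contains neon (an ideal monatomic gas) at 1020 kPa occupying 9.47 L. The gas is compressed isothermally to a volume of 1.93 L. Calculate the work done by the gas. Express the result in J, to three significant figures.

Isothermal: W = nRT ln(V₂/V₁) = P₁V₁ ln(V₂/V₁).
P₁V₁ = (1020 kPa)(9.47 L) = 9659 J.
W = 9659 × ln(1.93/9.47) = 9659 × -1.591
W_by_gas = -15364 J.

W ≈ -15400 J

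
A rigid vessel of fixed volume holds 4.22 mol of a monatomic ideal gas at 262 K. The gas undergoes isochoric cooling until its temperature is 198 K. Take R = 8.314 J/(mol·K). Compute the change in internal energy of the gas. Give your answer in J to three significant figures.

ΔU ≈ -3370 J

Constant volume ⇒ W = 0, so Q = ΔU = nCᵥΔT with Cᵥ = 3R/2 = 12.47 J/(mol·K).
ΔU = (4.22)(12.47)(198 − 262) = -3368 J.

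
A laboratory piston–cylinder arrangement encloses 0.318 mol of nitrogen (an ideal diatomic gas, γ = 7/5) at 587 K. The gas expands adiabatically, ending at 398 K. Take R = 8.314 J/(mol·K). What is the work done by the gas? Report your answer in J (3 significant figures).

Adiabatic ⇒ Q = 0, so W_by = −ΔU = nCᵥ(T₁ − T₂).
Cᵥ = 5R/2 = 20.79 J/(mol·K).
W = (0.318)(20.79)(587 − 398) = 1249 J.

W ≈ 1250 J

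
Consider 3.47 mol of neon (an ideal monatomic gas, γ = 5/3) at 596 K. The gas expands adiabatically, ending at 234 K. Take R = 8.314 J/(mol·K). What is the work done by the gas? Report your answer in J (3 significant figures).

W ≈ 15700 J

Adiabatic ⇒ Q = 0, so W_by = −ΔU = nCᵥ(T₁ − T₂).
Cᵥ = 3R/2 = 12.47 J/(mol·K).
W = (3.47)(12.47)(596 − 234) = 15665 J.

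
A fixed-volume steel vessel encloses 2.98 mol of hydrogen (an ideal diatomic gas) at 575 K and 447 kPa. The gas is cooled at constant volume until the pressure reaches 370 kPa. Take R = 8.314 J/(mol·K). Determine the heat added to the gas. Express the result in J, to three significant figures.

Constant volume ⇒ W = 0, so Q = ΔU = nCᵥΔT with Cᵥ = 5R/2 = 20.79 J/(mol·K).
At constant V, T₂/T₁ = P₂/P₁ ⇒ ΔT = T₁(P₂/P₁ − 1) = 575·(370/447 − 1) = -99.05 K.
ΔU = (2.98)(20.79)(-99.05) = -6135 J.

Q ≈ -6140 J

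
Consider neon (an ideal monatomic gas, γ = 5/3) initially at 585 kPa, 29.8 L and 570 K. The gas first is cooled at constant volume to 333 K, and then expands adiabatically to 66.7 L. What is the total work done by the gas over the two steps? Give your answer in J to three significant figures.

W_total ≈ 6350 J

Step 1 (isochoric): W = 0 (constant volume).
After step 1: P = 341.8 kPa (V unchanged).
Step 2 (adiabatic): W = (P₁V₁ − P₂V₂)/(γ−1) = (10185 − 5952)/0.667 = 6349 J.
W_total = 0 + 6349 = 6349 J.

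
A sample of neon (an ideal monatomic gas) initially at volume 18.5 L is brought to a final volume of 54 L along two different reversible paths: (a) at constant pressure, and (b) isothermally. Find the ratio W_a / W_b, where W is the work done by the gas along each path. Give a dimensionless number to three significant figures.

W_a / W_b ≈ 1.79

Path (a) isobaric: W = P₁(V₂ − V₁) → W_a/(P₁V₁) = 1.919.
Path (b) isothermal: W = P₁V₁ ln(V₂/V₁) → W_b/(P₁V₁) = 1.071.
W_a / W_b = 1.919 / 1.071 = 1.791.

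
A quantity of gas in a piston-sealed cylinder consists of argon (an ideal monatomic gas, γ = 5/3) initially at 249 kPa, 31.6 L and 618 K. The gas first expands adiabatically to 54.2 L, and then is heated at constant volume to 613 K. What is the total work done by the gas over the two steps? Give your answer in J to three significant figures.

Step 1 (adiabatic): W = (P₁V₁ − P₂V₂)/(γ−1) = (7868 − 5491)/0.667 = 3566 J.
Step 2 (isochoric): W = 0 (constant volume).
W_total = 3566 + 0 = 3566 J.

W_total ≈ 3570 J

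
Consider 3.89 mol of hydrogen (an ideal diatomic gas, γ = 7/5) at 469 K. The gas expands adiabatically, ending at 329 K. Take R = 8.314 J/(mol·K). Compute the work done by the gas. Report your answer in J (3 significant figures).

Adiabatic ⇒ Q = 0, so W_by = −ΔU = nCᵥ(T₁ − T₂).
Cᵥ = 5R/2 = 20.79 J/(mol·K).
W = (3.89)(20.79)(469 − 329) = 11320 J.

W ≈ 11300 J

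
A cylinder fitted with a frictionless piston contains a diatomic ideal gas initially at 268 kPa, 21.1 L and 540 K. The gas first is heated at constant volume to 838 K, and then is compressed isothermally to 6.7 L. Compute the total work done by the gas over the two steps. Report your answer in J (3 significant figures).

Step 1 (isochoric): W = 0 (constant volume).
After step 1: P = 415.9 kPa (V unchanged).
Step 2 (isothermal): W = P₁V₁ ln(V₂/V₁) = (8775) ln(6.7/21.1) = -10067 J.
W_total = 0 − 10067 = -10067 J.

W_total ≈ -10100 J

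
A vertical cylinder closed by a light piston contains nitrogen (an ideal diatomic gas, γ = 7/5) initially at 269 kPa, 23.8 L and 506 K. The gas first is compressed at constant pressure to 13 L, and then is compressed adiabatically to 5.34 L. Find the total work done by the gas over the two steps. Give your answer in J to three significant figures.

Step 1 (isobaric): W = PΔV = (269 kPa)(13 − 23.8 L) = -2905 J.
After step 1: P = 269 kPa, V = 13 L, T = 276.4 K.
Step 2 (adiabatic): W = (P₁V₁ − P₂V₂)/(γ−1) = (3497 − 4992)/0.4 = -3737 J.
W_total = -2905 − 3737 = -6642 J.

W_total ≈ -6640 J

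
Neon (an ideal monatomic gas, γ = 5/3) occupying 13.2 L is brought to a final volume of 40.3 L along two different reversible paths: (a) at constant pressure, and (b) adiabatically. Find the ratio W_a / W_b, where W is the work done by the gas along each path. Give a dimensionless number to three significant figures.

W_a / W_b ≈ 2.61

Path (a) isobaric: W = P₁(V₂ − V₁) → W_a/(P₁V₁) = 2.053.
Path (b) adiabatic: W = P₁V₁(1 − (V₁/V₂)^(γ−1))/(γ−1) → W_b/(P₁V₁) = 0.7873.
W_a / W_b = 2.053 / 0.7873 = 2.608.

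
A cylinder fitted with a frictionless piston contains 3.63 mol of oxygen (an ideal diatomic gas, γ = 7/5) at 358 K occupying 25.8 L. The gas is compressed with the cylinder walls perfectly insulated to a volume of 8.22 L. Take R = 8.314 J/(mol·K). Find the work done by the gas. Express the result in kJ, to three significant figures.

W ≈ -15.7 kJ

Adiabatic: TV^(γ−1) = const with γ = 7/5.
T₂ = T₁ (V₁/V₂)^(γ−1) = 358 × (25.8/8.22)^0.4 = 358 × 1.58 = 565.7 K.
W_by = nCᵥ(T₁ − T₂) = (3.63)(20.79)(358 − 565.7) = -15670 J.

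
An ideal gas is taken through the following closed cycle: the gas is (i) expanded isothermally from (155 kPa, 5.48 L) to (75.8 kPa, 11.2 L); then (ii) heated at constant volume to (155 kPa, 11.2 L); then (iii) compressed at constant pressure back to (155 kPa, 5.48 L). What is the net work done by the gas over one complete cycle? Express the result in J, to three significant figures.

W_net ≈ -279 J

Leg (i): W = PᵢVᵢ ln(V_f/Vᵢ) = (849.4) ln(11.2/5.48) = 607.2 J.
Leg (ii): W = 0.
Leg (iii): W = PΔV = (155)(5.48 − 11.2) = -886.6 J.
W_net = 607.2 − 886.6 = -279.4 J.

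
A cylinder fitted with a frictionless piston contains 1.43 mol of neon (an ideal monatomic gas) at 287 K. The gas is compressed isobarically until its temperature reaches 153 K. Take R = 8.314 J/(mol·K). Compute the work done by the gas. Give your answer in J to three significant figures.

Isobaric: W = P ΔV = nR ΔT.
W = (1.43)(8.314)(153 − 287) = -1593 J.

W ≈ -1590 J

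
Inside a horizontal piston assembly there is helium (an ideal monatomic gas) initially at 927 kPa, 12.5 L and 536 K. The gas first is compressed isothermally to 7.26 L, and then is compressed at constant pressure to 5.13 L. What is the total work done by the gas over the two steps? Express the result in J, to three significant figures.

W_total ≈ -9700 J

Step 1 (isothermal): W = P₁V₁ ln(V₂/V₁) = (11588) ln(7.26/12.5) = -6296 J.
After step 1: P = 1596 kPa, V = 7.26 L, T = 536 K.
Step 2 (isobaric): W = PΔV = (1596 kPa)(5.13 − 7.26 L) = -3400 J.
W_total = -6296 − 3400 = -9696 J.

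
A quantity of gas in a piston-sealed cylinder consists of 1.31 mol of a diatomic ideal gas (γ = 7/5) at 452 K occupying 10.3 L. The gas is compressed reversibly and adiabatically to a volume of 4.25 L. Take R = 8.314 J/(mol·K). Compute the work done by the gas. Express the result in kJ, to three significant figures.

W ≈ -5.23 kJ

Adiabatic: TV^(γ−1) = const with γ = 7/5.
T₂ = T₁ (V₁/V₂)^(γ−1) = 452 × (10.3/4.25)^0.4 = 452 × 1.425 = 644 K.
W_by = nCᵥ(T₁ − T₂) = (1.31)(20.79)(452 − 644) = -5229 J.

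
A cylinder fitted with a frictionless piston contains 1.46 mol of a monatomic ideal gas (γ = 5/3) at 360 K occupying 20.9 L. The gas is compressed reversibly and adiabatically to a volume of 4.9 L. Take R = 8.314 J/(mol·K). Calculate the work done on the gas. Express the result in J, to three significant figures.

Adiabatic: TV^(γ−1) = const with γ = 5/3.
T₂ = T₁ (V₁/V₂)^(γ−1) = 360 × (20.9/4.9)^0.667 = 360 × 2.63 = 946.8 K.
W_by = nCᵥ(T₁ − T₂) = (1.46)(12.47)(360 − 946.8) = -10685 J.
Work on gas = −W_by = 10685 J.

W ≈ 10700 J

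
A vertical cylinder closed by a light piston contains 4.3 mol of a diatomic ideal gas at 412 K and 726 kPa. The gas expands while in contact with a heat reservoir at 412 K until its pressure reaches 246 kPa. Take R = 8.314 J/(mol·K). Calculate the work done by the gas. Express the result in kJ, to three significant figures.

W ≈ 15.9 kJ

Isothermal process: W = nRT ln(V₂/V₁) = nRT ln(P₁/P₂).
W = (4.3)(8.314)(412) × ln(726/246)
  = 14729 × ln(2.951) = 14729 × 1.082
W_by_gas = 15940 J.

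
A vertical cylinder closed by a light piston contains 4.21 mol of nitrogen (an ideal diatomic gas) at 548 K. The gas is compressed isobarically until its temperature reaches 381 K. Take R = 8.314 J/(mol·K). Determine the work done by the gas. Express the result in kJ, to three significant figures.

Isobaric: W = P ΔV = nR ΔT.
W = (4.21)(8.314)(381 − 548) = -5845 J.

W ≈ -5.85 kJ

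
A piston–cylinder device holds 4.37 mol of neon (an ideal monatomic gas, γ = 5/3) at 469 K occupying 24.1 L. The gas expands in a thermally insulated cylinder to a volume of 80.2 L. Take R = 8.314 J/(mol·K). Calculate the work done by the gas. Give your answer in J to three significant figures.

W ≈ 14100 J

Adiabatic: TV^(γ−1) = const with γ = 5/3.
T₂ = T₁ (V₁/V₂)^(γ−1) = 469 × (24.1/80.2)^0.667 = 469 × 0.4486 = 210.4 K.
W_by = nCᵥ(T₁ − T₂) = (4.37)(12.47)(469 − 210.4) = 14093 J.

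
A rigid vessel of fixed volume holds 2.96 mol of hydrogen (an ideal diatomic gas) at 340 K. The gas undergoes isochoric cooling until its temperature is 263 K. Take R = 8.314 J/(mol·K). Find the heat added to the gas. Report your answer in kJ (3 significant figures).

Constant volume ⇒ W = 0, so Q = ΔU = nCᵥΔT with Cᵥ = 5R/2 = 20.79 J/(mol·K).
ΔU = (2.96)(20.79)(263 − 340) = -4737 J.

Q ≈ -4.74 kJ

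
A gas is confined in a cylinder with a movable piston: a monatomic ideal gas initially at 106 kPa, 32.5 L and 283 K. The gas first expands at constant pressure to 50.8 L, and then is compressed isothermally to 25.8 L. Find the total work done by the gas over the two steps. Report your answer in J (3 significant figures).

W_total ≈ -1710 J

Step 1 (isobaric): W = PΔV = (106 kPa)(50.8 − 32.5 L) = 1940 J.
After step 1: P = 106 kPa, V = 50.8 L, T = 442.4 K.
Step 2 (isothermal): W = P₁V₁ ln(V₂/V₁) = (5385) ln(25.8/50.8) = -3648 J.
W_total = 1940 − 3648 = -1709 J.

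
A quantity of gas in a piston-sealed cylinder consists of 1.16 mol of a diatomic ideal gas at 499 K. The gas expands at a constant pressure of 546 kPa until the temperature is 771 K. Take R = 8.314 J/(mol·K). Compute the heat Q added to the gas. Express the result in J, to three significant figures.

Q ≈ 9180 J

Isobaric: W = nRΔT = (1.16)(8.314)(272) = 2623 J.
ΔU = nCᵥΔT with Cᵥ = 5R/2: ΔU = (1.16)(20.79)(272) = 6558 J.
Q = ΔU + W = 6558 + 2623 = 9181 J.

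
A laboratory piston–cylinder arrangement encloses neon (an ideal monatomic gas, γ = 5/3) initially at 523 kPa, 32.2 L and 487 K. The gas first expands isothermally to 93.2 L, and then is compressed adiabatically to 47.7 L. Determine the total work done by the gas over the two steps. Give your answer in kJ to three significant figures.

Step 1 (isothermal): W = P₁V₁ ln(V₂/V₁) = (16841) ln(93.2/32.2) = 17898 J.
After step 1: P = 180.7 kPa, V = 93.2 L, T = 487 K.
Step 2 (adiabatic): W = (P₁V₁ − P₂V₂)/(γ−1) = (16841 − 26320)/0.667 = -14219 J.
W_total = 17898 − 14219 = 3678 J.

W_total ≈ 3.68 kJ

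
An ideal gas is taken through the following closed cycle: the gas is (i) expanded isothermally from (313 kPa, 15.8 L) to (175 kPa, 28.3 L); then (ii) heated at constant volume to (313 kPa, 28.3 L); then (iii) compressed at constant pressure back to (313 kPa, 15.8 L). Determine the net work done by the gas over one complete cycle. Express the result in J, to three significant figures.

Leg (i): W = PᵢVᵢ ln(V_f/Vᵢ) = (4945) ln(28.3/15.8) = 2882 J.
Leg (ii): W = 0.
Leg (iii): W = PΔV = (313)(15.8 − 28.3) = -3912 J.
W_net = 2882 − 3912 = -1030 J.

W_net ≈ -1030 J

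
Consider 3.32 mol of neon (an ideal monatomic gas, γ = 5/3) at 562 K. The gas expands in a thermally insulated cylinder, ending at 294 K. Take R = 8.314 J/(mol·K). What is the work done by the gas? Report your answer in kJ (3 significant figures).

Adiabatic ⇒ Q = 0, so W_by = −ΔU = nCᵥ(T₁ − T₂).
Cᵥ = 3R/2 = 12.47 J/(mol·K).
W = (3.32)(12.47)(562 − 294) = 11096 J.

W ≈ 11.1 kJ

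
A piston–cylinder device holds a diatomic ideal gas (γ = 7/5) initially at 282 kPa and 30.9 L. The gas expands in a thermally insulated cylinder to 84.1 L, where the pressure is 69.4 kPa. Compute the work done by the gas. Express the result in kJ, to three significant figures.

W ≈ 7.19 kJ

Adiabatic: W = (P₁V₁ − P₂V₂)/(γ − 1) with γ = 7/5.
P₁V₁ = 8714 J, P₂V₂ = 5837 J.
W = (8714 − 5837) / 0.4 = 7193 J.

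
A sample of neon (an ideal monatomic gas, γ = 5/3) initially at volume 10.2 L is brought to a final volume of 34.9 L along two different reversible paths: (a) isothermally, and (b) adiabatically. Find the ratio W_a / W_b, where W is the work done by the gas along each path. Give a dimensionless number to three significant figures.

Path (a) isothermal: W = P₁V₁ ln(V₂/V₁) → W_a/(P₁V₁) = 1.23.
Path (b) adiabatic: W = P₁V₁(1 − (V₁/V₂)^(γ−1))/(γ−1) → W_b/(P₁V₁) = 0.8394.
W_a / W_b = 1.23 / 0.8394 = 1.465.

W_a / W_b ≈ 1.47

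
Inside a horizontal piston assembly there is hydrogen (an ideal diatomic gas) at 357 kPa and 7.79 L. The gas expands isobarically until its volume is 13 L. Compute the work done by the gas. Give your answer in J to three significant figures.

W ≈ 1860 J

Isobaric: W = P ΔV.
W = (357 kPa)(13 − 7.79 L) = (357)(5.21) = 1860 J.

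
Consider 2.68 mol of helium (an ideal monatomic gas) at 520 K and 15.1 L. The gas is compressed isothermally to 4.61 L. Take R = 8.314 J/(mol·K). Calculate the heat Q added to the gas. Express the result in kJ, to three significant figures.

Q ≈ -13.7 kJ

Isothermal ⇒ ΔU = 0, so Q = W = nRT ln(V₂/V₁).
Q = (2.68)(8.314)(520) ln(4.61/15.1) = 11586 × -1.186 = -13747 J.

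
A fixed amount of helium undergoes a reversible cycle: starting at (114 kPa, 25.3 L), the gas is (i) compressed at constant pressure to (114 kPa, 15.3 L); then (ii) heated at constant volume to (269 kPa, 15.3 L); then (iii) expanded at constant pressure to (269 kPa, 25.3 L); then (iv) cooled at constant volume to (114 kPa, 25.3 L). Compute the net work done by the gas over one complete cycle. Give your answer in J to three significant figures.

W_net ≈ 1550 J

Constant-volume legs do no work.
W(i) = (114)(15.3 − 25.3) = -1140 J; W(iii) = (269)(25.3 − 15.3) = 2690 J.
W_net = -1140 + 2690 = 1550 J (the clockwise enclosed area).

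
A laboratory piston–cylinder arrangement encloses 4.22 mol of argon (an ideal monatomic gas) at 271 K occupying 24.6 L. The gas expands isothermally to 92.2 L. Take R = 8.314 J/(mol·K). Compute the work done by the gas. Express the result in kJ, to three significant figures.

Isothermal: W = nRT ln(V₂/V₁).
W = (4.22)(8.314)(271) × ln(92.2/24.6)
  = 9508 × 1.321
W_by_gas = 12562 J.

W ≈ 12.6 kJ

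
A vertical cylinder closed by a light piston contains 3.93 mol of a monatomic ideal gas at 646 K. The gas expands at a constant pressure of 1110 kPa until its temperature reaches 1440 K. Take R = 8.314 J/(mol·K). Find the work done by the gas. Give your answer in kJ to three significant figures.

W ≈ 25.9 kJ

Isobaric: W = P ΔV = nR ΔT.
W = (3.93)(8.314)(1440 − 646) = 25943 J.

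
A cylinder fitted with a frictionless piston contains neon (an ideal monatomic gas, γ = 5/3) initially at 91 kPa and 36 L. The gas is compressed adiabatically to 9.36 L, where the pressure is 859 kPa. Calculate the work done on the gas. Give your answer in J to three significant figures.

Adiabatic: W = (P₁V₁ − P₂V₂)/(γ − 1) with γ = 5/3.
P₁V₁ = 3276 J, P₂V₂ = 8040 J.
W = (3276 − 8040) / 0.6667 = -7146 J.
Work on gas = −W_by = 7146 J.

W ≈ 7150 J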